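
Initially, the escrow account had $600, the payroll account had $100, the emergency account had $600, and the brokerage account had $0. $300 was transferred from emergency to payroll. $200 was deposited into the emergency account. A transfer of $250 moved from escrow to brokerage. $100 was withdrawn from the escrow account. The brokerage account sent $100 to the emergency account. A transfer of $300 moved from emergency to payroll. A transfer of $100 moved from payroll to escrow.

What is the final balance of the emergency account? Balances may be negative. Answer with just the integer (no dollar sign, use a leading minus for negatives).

Answer: 300

Derivation:
Tracking account balances step by step:
Start: escrow=600, payroll=100, emergency=600, brokerage=0
Event 1 (transfer 300 emergency -> payroll): emergency: 600 - 300 = 300, payroll: 100 + 300 = 400. Balances: escrow=600, payroll=400, emergency=300, brokerage=0
Event 2 (deposit 200 to emergency): emergency: 300 + 200 = 500. Balances: escrow=600, payroll=400, emergency=500, brokerage=0
Event 3 (transfer 250 escrow -> brokerage): escrow: 600 - 250 = 350, brokerage: 0 + 250 = 250. Balances: escrow=350, payroll=400, emergency=500, brokerage=250
Event 4 (withdraw 100 from escrow): escrow: 350 - 100 = 250. Balances: escrow=250, payroll=400, emergency=500, brokerage=250
Event 5 (transfer 100 brokerage -> emergency): brokerage: 250 - 100 = 150, emergency: 500 + 100 = 600. Balances: escrow=250, payroll=400, emergency=600, brokerage=150
Event 6 (transfer 300 emergency -> payroll): emergency: 600 - 300 = 300, payroll: 400 + 300 = 700. Balances: escrow=250, payroll=700, emergency=300, brokerage=150
Event 7 (transfer 100 payroll -> escrow): payroll: 700 - 100 = 600, escrow: 250 + 100 = 350. Balances: escrow=350, payroll=600, emergency=300, brokerage=150

Final balance of emergency: 300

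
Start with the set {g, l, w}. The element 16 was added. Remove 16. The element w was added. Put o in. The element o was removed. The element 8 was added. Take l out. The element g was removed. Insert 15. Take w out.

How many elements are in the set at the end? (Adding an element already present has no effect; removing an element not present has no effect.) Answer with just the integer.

Answer: 2

Derivation:
Tracking the set through each operation:
Start: {g, l, w}
Event 1 (add 16): added. Set: {16, g, l, w}
Event 2 (remove 16): removed. Set: {g, l, w}
Event 3 (add w): already present, no change. Set: {g, l, w}
Event 4 (add o): added. Set: {g, l, o, w}
Event 5 (remove o): removed. Set: {g, l, w}
Event 6 (add 8): added. Set: {8, g, l, w}
Event 7 (remove l): removed. Set: {8, g, w}
Event 8 (remove g): removed. Set: {8, w}
Event 9 (add 15): added. Set: {15, 8, w}
Event 10 (remove w): removed. Set: {15, 8}

Final set: {15, 8} (size 2)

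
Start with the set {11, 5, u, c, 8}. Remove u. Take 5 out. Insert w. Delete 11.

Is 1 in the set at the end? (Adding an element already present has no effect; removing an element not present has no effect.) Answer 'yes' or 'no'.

Tracking the set through each operation:
Start: {11, 5, 8, c, u}
Event 1 (remove u): removed. Set: {11, 5, 8, c}
Event 2 (remove 5): removed. Set: {11, 8, c}
Event 3 (add w): added. Set: {11, 8, c, w}
Event 4 (remove 11): removed. Set: {8, c, w}

Final set: {8, c, w} (size 3)
1 is NOT in the final set.

Answer: no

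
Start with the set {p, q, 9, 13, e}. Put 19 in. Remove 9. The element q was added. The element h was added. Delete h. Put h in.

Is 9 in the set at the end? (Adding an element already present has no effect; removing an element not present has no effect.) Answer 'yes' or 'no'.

Tracking the set through each operation:
Start: {13, 9, e, p, q}
Event 1 (add 19): added. Set: {13, 19, 9, e, p, q}
Event 2 (remove 9): removed. Set: {13, 19, e, p, q}
Event 3 (add q): already present, no change. Set: {13, 19, e, p, q}
Event 4 (add h): added. Set: {13, 19, e, h, p, q}
Event 5 (remove h): removed. Set: {13, 19, e, p, q}
Event 6 (add h): added. Set: {13, 19, e, h, p, q}

Final set: {13, 19, e, h, p, q} (size 6)
9 is NOT in the final set.

Answer: no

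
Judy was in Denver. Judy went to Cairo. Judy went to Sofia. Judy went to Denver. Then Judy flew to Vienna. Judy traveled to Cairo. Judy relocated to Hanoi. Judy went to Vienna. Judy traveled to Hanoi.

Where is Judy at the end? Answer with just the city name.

Tracking Judy's location:
Start: Judy is in Denver.
After move 1: Denver -> Cairo. Judy is in Cairo.
After move 2: Cairo -> Sofia. Judy is in Sofia.
After move 3: Sofia -> Denver. Judy is in Denver.
After move 4: Denver -> Vienna. Judy is in Vienna.
After move 5: Vienna -> Cairo. Judy is in Cairo.
After move 6: Cairo -> Hanoi. Judy is in Hanoi.
After move 7: Hanoi -> Vienna. Judy is in Vienna.
After move 8: Vienna -> Hanoi. Judy is in Hanoi.

Answer: Hanoi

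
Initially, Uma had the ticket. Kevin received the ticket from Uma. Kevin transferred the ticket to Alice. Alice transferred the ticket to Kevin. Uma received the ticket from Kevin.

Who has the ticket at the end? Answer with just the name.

Tracking the ticket through each event:
Start: Uma has the ticket.
After event 1: Kevin has the ticket.
After event 2: Alice has the ticket.
After event 3: Kevin has the ticket.
After event 4: Uma has the ticket.

Answer: Uma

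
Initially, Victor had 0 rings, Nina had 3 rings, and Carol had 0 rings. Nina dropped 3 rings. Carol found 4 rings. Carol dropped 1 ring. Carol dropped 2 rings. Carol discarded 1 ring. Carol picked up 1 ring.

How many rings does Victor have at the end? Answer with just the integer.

Answer: 0

Derivation:
Tracking counts step by step:
Start: Victor=0, Nina=3, Carol=0
Event 1 (Nina -3): Nina: 3 -> 0. State: Victor=0, Nina=0, Carol=0
Event 2 (Carol +4): Carol: 0 -> 4. State: Victor=0, Nina=0, Carol=4
Event 3 (Carol -1): Carol: 4 -> 3. State: Victor=0, Nina=0, Carol=3
Event 4 (Carol -2): Carol: 3 -> 1. State: Victor=0, Nina=0, Carol=1
Event 5 (Carol -1): Carol: 1 -> 0. State: Victor=0, Nina=0, Carol=0
Event 6 (Carol +1): Carol: 0 -> 1. State: Victor=0, Nina=0, Carol=1

Victor's final count: 0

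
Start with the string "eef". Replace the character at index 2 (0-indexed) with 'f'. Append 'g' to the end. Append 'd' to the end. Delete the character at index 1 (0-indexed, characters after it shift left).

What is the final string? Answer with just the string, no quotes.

Applying each edit step by step:
Start: "eef"
Op 1 (replace idx 2: 'f' -> 'f'): "eef" -> "eef"
Op 2 (append 'g'): "eef" -> "eefg"
Op 3 (append 'd'): "eefg" -> "eefgd"
Op 4 (delete idx 1 = 'e'): "eefgd" -> "efgd"

Answer: efgd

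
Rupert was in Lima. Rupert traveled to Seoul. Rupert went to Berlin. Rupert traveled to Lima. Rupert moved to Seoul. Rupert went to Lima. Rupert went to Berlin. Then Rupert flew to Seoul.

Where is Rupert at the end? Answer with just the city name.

Tracking Rupert's location:
Start: Rupert is in Lima.
After move 1: Lima -> Seoul. Rupert is in Seoul.
After move 2: Seoul -> Berlin. Rupert is in Berlin.
After move 3: Berlin -> Lima. Rupert is in Lima.
After move 4: Lima -> Seoul. Rupert is in Seoul.
After move 5: Seoul -> Lima. Rupert is in Lima.
After move 6: Lima -> Berlin. Rupert is in Berlin.
After move 7: Berlin -> Seoul. Rupert is in Seoul.

Answer: Seoul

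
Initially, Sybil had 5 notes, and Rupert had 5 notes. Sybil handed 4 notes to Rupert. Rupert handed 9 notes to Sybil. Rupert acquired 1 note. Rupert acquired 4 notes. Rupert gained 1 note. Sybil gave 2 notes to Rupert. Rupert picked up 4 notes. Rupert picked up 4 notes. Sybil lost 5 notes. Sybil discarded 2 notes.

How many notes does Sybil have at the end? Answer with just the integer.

Answer: 1

Derivation:
Tracking counts step by step:
Start: Sybil=5, Rupert=5
Event 1 (Sybil -> Rupert, 4): Sybil: 5 -> 1, Rupert: 5 -> 9. State: Sybil=1, Rupert=9
Event 2 (Rupert -> Sybil, 9): Rupert: 9 -> 0, Sybil: 1 -> 10. State: Sybil=10, Rupert=0
Event 3 (Rupert +1): Rupert: 0 -> 1. State: Sybil=10, Rupert=1
Event 4 (Rupert +4): Rupert: 1 -> 5. State: Sybil=10, Rupert=5
Event 5 (Rupert +1): Rupert: 5 -> 6. State: Sybil=10, Rupert=6
Event 6 (Sybil -> Rupert, 2): Sybil: 10 -> 8, Rupert: 6 -> 8. State: Sybil=8, Rupert=8
Event 7 (Rupert +4): Rupert: 8 -> 12. State: Sybil=8, Rupert=12
Event 8 (Rupert +4): Rupert: 12 -> 16. State: Sybil=8, Rupert=16
Event 9 (Sybil -5): Sybil: 8 -> 3. State: Sybil=3, Rupert=16
Event 10 (Sybil -2): Sybil: 3 -> 1. State: Sybil=1, Rupert=16

Sybil's final count: 1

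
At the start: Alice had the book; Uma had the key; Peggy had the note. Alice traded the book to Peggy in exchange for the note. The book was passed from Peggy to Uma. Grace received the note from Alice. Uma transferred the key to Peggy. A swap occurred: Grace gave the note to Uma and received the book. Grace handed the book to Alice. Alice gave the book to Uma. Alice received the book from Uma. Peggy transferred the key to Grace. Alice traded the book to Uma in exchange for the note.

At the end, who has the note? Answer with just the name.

Answer: Alice

Derivation:
Tracking all object holders:
Start: book:Alice, key:Uma, note:Peggy
Event 1 (swap book<->note: now book:Peggy, note:Alice). State: book:Peggy, key:Uma, note:Alice
Event 2 (give book: Peggy -> Uma). State: book:Uma, key:Uma, note:Alice
Event 3 (give note: Alice -> Grace). State: book:Uma, key:Uma, note:Grace
Event 4 (give key: Uma -> Peggy). State: book:Uma, key:Peggy, note:Grace
Event 5 (swap note<->book: now note:Uma, book:Grace). State: book:Grace, key:Peggy, note:Uma
Event 6 (give book: Grace -> Alice). State: book:Alice, key:Peggy, note:Uma
Event 7 (give book: Alice -> Uma). State: book:Uma, key:Peggy, note:Uma
Event 8 (give book: Uma -> Alice). State: book:Alice, key:Peggy, note:Uma
Event 9 (give key: Peggy -> Grace). State: book:Alice, key:Grace, note:Uma
Event 10 (swap book<->note: now book:Uma, note:Alice). State: book:Uma, key:Grace, note:Alice

Final state: book:Uma, key:Grace, note:Alice
The note is held by Alice.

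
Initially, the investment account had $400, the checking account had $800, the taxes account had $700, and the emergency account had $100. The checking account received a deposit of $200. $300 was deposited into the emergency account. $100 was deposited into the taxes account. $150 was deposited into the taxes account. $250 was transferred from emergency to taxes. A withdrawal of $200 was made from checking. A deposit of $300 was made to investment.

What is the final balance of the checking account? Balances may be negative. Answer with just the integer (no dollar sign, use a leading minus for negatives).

Tracking account balances step by step:
Start: investment=400, checking=800, taxes=700, emergency=100
Event 1 (deposit 200 to checking): checking: 800 + 200 = 1000. Balances: investment=400, checking=1000, taxes=700, emergency=100
Event 2 (deposit 300 to emergency): emergency: 100 + 300 = 400. Balances: investment=400, checking=1000, taxes=700, emergency=400
Event 3 (deposit 100 to taxes): taxes: 700 + 100 = 800. Balances: investment=400, checking=1000, taxes=800, emergency=400
Event 4 (deposit 150 to taxes): taxes: 800 + 150 = 950. Balances: investment=400, checking=1000, taxes=950, emergency=400
Event 5 (transfer 250 emergency -> taxes): emergency: 400 - 250 = 150, taxes: 950 + 250 = 1200. Balances: investment=400, checking=1000, taxes=1200, emergency=150
Event 6 (withdraw 200 from checking): checking: 1000 - 200 = 800. Balances: investment=400, checking=800, taxes=1200, emergency=150
Event 7 (deposit 300 to investment): investment: 400 + 300 = 700. Balances: investment=700, checking=800, taxes=1200, emergency=150

Final balance of checking: 800

Answer: 800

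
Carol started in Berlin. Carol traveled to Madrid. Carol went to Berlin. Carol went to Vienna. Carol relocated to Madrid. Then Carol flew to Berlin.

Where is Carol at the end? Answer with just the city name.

Tracking Carol's location:
Start: Carol is in Berlin.
After move 1: Berlin -> Madrid. Carol is in Madrid.
After move 2: Madrid -> Berlin. Carol is in Berlin.
After move 3: Berlin -> Vienna. Carol is in Vienna.
After move 4: Vienna -> Madrid. Carol is in Madrid.
After move 5: Madrid -> Berlin. Carol is in Berlin.

Answer: Berlin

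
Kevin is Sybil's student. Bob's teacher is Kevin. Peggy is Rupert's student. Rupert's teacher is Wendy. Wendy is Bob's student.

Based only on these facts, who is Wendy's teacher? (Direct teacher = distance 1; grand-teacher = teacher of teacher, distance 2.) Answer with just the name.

Answer: Bob

Derivation:
Reconstructing the teacher chain from the given facts:
  Sybil -> Kevin -> Bob -> Wendy -> Rupert -> Peggy
(each arrow means 'teacher of the next')
Positions in the chain (0 = top):
  position of Sybil: 0
  position of Kevin: 1
  position of Bob: 2
  position of Wendy: 3
  position of Rupert: 4
  position of Peggy: 5

Wendy is at position 3; the teacher is 1 step up the chain, i.e. position 2: Bob.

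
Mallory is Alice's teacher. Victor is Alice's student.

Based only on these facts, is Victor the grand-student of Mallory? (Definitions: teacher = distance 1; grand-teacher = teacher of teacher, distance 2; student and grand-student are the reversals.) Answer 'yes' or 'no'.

Answer: yes

Derivation:
Reconstructing the teacher chain from the given facts:
  Mallory -> Alice -> Victor
(each arrow means 'teacher of the next')
Positions in the chain (0 = top):
  position of Mallory: 0
  position of Alice: 1
  position of Victor: 2

Victor is at position 2, Mallory is at position 0; signed distance (j - i) = -2.
'grand-student' requires j - i = -2. Actual distance is -2, so the relation HOLDS.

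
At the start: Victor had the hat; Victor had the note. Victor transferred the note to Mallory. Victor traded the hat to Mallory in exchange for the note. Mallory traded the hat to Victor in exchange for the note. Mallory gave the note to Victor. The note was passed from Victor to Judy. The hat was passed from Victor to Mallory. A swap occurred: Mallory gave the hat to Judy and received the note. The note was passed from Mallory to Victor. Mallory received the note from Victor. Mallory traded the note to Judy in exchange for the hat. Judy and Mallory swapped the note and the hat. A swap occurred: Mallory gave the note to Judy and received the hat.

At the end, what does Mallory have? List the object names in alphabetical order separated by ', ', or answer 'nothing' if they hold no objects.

Tracking all object holders:
Start: hat:Victor, note:Victor
Event 1 (give note: Victor -> Mallory). State: hat:Victor, note:Mallory
Event 2 (swap hat<->note: now hat:Mallory, note:Victor). State: hat:Mallory, note:Victor
Event 3 (swap hat<->note: now hat:Victor, note:Mallory). State: hat:Victor, note:Mallory
Event 4 (give note: Mallory -> Victor). State: hat:Victor, note:Victor
Event 5 (give note: Victor -> Judy). State: hat:Victor, note:Judy
Event 6 (give hat: Victor -> Mallory). State: hat:Mallory, note:Judy
Event 7 (swap hat<->note: now hat:Judy, note:Mallory). State: hat:Judy, note:Mallory
Event 8 (give note: Mallory -> Victor). State: hat:Judy, note:Victor
Event 9 (give note: Victor -> Mallory). State: hat:Judy, note:Mallory
Event 10 (swap note<->hat: now note:Judy, hat:Mallory). State: hat:Mallory, note:Judy
Event 11 (swap note<->hat: now note:Mallory, hat:Judy). State: hat:Judy, note:Mallory
Event 12 (swap note<->hat: now note:Judy, hat:Mallory). State: hat:Mallory, note:Judy

Final state: hat:Mallory, note:Judy
Mallory holds: hat.

Answer: hat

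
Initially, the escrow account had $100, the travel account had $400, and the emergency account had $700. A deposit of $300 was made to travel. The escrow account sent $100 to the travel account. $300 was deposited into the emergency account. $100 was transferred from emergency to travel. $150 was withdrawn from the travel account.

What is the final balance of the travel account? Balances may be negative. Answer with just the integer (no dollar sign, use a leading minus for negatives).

Answer: 750

Derivation:
Tracking account balances step by step:
Start: escrow=100, travel=400, emergency=700
Event 1 (deposit 300 to travel): travel: 400 + 300 = 700. Balances: escrow=100, travel=700, emergency=700
Event 2 (transfer 100 escrow -> travel): escrow: 100 - 100 = 0, travel: 700 + 100 = 800. Balances: escrow=0, travel=800, emergency=700
Event 3 (deposit 300 to emergency): emergency: 700 + 300 = 1000. Balances: escrow=0, travel=800, emergency=1000
Event 4 (transfer 100 emergency -> travel): emergency: 1000 - 100 = 900, travel: 800 + 100 = 900. Balances: escrow=0, travel=900, emergency=900
Event 5 (withdraw 150 from travel): travel: 900 - 150 = 750. Balances: escrow=0, travel=750, emergency=900

Final balance of travel: 750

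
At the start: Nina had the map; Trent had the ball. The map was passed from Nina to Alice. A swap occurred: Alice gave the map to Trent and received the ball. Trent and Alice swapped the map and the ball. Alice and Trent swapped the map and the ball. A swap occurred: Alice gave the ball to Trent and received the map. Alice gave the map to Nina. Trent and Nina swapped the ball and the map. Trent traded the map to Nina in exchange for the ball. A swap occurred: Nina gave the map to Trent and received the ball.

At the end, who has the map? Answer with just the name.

Answer: Trent

Derivation:
Tracking all object holders:
Start: map:Nina, ball:Trent
Event 1 (give map: Nina -> Alice). State: map:Alice, ball:Trent
Event 2 (swap map<->ball: now map:Trent, ball:Alice). State: map:Trent, ball:Alice
Event 3 (swap map<->ball: now map:Alice, ball:Trent). State: map:Alice, ball:Trent
Event 4 (swap map<->ball: now map:Trent, ball:Alice). State: map:Trent, ball:Alice
Event 5 (swap ball<->map: now ball:Trent, map:Alice). State: map:Alice, ball:Trent
Event 6 (give map: Alice -> Nina). State: map:Nina, ball:Trent
Event 7 (swap ball<->map: now ball:Nina, map:Trent). State: map:Trent, ball:Nina
Event 8 (swap map<->ball: now map:Nina, ball:Trent). State: map:Nina, ball:Trent
Event 9 (swap map<->ball: now map:Trent, ball:Nina). State: map:Trent, ball:Nina

Final state: map:Trent, ball:Nina
The map is held by Trent.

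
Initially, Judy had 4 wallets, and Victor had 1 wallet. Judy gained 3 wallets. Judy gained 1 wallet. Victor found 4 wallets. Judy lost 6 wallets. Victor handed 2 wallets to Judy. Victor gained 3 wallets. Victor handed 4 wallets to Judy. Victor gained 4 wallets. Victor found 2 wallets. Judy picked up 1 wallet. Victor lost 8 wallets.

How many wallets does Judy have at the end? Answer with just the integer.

Answer: 9

Derivation:
Tracking counts step by step:
Start: Judy=4, Victor=1
Event 1 (Judy +3): Judy: 4 -> 7. State: Judy=7, Victor=1
Event 2 (Judy +1): Judy: 7 -> 8. State: Judy=8, Victor=1
Event 3 (Victor +4): Victor: 1 -> 5. State: Judy=8, Victor=5
Event 4 (Judy -6): Judy: 8 -> 2. State: Judy=2, Victor=5
Event 5 (Victor -> Judy, 2): Victor: 5 -> 3, Judy: 2 -> 4. State: Judy=4, Victor=3
Event 6 (Victor +3): Victor: 3 -> 6. State: Judy=4, Victor=6
Event 7 (Victor -> Judy, 4): Victor: 6 -> 2, Judy: 4 -> 8. State: Judy=8, Victor=2
Event 8 (Victor +4): Victor: 2 -> 6. State: Judy=8, Victor=6
Event 9 (Victor +2): Victor: 6 -> 8. State: Judy=8, Victor=8
Event 10 (Judy +1): Judy: 8 -> 9. State: Judy=9, Victor=8
Event 11 (Victor -8): Victor: 8 -> 0. State: Judy=9, Victor=0

Judy's final count: 9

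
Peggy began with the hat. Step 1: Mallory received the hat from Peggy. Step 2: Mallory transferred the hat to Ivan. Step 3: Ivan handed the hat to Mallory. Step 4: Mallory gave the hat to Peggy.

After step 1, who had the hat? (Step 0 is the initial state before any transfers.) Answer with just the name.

Tracking the hat holder through step 1:
After step 0 (start): Peggy
After step 1: Mallory

At step 1, the holder is Mallory.

Answer: Mallory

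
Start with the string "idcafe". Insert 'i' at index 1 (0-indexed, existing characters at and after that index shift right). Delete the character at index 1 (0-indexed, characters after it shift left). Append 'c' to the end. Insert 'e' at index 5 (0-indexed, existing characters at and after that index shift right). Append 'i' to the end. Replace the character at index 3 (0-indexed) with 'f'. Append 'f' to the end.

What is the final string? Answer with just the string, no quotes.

Applying each edit step by step:
Start: "idcafe"
Op 1 (insert 'i' at idx 1): "idcafe" -> "iidcafe"
Op 2 (delete idx 1 = 'i'): "iidcafe" -> "idcafe"
Op 3 (append 'c'): "idcafe" -> "idcafec"
Op 4 (insert 'e' at idx 5): "idcafec" -> "idcafeec"
Op 5 (append 'i'): "idcafeec" -> "idcafeeci"
Op 6 (replace idx 3: 'a' -> 'f'): "idcafeeci" -> "idcffeeci"
Op 7 (append 'f'): "idcffeeci" -> "idcffeecif"

Answer: idcffeecif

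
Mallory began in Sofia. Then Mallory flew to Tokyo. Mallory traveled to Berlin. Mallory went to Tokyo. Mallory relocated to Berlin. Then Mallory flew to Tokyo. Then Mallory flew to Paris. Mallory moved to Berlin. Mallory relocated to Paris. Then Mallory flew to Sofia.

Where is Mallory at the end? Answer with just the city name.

Tracking Mallory's location:
Start: Mallory is in Sofia.
After move 1: Sofia -> Tokyo. Mallory is in Tokyo.
After move 2: Tokyo -> Berlin. Mallory is in Berlin.
After move 3: Berlin -> Tokyo. Mallory is in Tokyo.
After move 4: Tokyo -> Berlin. Mallory is in Berlin.
After move 5: Berlin -> Tokyo. Mallory is in Tokyo.
After move 6: Tokyo -> Paris. Mallory is in Paris.
After move 7: Paris -> Berlin. Mallory is in Berlin.
After move 8: Berlin -> Paris. Mallory is in Paris.
After move 9: Paris -> Sofia. Mallory is in Sofia.

Answer: Sofia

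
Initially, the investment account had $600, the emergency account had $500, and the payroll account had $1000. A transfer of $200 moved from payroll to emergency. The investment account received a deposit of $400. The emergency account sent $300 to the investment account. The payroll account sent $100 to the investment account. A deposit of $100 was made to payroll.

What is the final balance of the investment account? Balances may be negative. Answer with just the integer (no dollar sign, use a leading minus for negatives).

Tracking account balances step by step:
Start: investment=600, emergency=500, payroll=1000
Event 1 (transfer 200 payroll -> emergency): payroll: 1000 - 200 = 800, emergency: 500 + 200 = 700. Balances: investment=600, emergency=700, payroll=800
Event 2 (deposit 400 to investment): investment: 600 + 400 = 1000. Balances: investment=1000, emergency=700, payroll=800
Event 3 (transfer 300 emergency -> investment): emergency: 700 - 300 = 400, investment: 1000 + 300 = 1300. Balances: investment=1300, emergency=400, payroll=800
Event 4 (transfer 100 payroll -> investment): payroll: 800 - 100 = 700, investment: 1300 + 100 = 1400. Balances: investment=1400, emergency=400, payroll=700
Event 5 (deposit 100 to payroll): payroll: 700 + 100 = 800. Balances: investment=1400, emergency=400, payroll=800

Final balance of investment: 1400

Answer: 1400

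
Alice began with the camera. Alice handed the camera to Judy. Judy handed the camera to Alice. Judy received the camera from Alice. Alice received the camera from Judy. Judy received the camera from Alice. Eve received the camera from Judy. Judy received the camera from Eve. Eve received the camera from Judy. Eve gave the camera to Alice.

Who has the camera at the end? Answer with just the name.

Tracking the camera through each event:
Start: Alice has the camera.
After event 1: Judy has the camera.
After event 2: Alice has the camera.
After event 3: Judy has the camera.
After event 4: Alice has the camera.
After event 5: Judy has the camera.
After event 6: Eve has the camera.
After event 7: Judy has the camera.
After event 8: Eve has the camera.
After event 9: Alice has the camera.

Answer: Alice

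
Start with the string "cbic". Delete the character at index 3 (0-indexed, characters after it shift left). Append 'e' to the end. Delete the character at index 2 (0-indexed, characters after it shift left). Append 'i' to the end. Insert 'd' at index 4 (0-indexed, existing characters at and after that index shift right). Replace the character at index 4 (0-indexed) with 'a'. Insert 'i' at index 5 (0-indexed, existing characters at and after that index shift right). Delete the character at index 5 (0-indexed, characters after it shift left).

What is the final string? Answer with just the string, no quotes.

Answer: cbeia

Derivation:
Applying each edit step by step:
Start: "cbic"
Op 1 (delete idx 3 = 'c'): "cbic" -> "cbi"
Op 2 (append 'e'): "cbi" -> "cbie"
Op 3 (delete idx 2 = 'i'): "cbie" -> "cbe"
Op 4 (append 'i'): "cbe" -> "cbei"
Op 5 (insert 'd' at idx 4): "cbei" -> "cbeid"
Op 6 (replace idx 4: 'd' -> 'a'): "cbeid" -> "cbeia"
Op 7 (insert 'i' at idx 5): "cbeia" -> "cbeiai"
Op 8 (delete idx 5 = 'i'): "cbeiai" -> "cbeia"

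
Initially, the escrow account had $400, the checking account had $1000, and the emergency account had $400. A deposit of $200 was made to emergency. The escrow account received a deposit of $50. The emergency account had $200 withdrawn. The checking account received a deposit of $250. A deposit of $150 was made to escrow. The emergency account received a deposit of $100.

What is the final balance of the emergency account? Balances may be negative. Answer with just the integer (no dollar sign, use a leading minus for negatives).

Answer: 500

Derivation:
Tracking account balances step by step:
Start: escrow=400, checking=1000, emergency=400
Event 1 (deposit 200 to emergency): emergency: 400 + 200 = 600. Balances: escrow=400, checking=1000, emergency=600
Event 2 (deposit 50 to escrow): escrow: 400 + 50 = 450. Balances: escrow=450, checking=1000, emergency=600
Event 3 (withdraw 200 from emergency): emergency: 600 - 200 = 400. Balances: escrow=450, checking=1000, emergency=400
Event 4 (deposit 250 to checking): checking: 1000 + 250 = 1250. Balances: escrow=450, checking=1250, emergency=400
Event 5 (deposit 150 to escrow): escrow: 450 + 150 = 600. Balances: escrow=600, checking=1250, emergency=400
Event 6 (deposit 100 to emergency): emergency: 400 + 100 = 500. Balances: escrow=600, checking=1250, emergency=500

Final balance of emergency: 500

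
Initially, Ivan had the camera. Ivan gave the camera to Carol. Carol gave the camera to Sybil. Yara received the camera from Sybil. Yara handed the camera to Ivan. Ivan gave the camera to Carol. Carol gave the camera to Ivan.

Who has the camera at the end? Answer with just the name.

Tracking the camera through each event:
Start: Ivan has the camera.
After event 1: Carol has the camera.
After event 2: Sybil has the camera.
After event 3: Yara has the camera.
After event 4: Ivan has the camera.
After event 5: Carol has the camera.
After event 6: Ivan has the camera.

Answer: Ivan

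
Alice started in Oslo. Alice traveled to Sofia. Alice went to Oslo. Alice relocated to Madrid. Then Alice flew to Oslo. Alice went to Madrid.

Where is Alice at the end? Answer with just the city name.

Tracking Alice's location:
Start: Alice is in Oslo.
After move 1: Oslo -> Sofia. Alice is in Sofia.
After move 2: Sofia -> Oslo. Alice is in Oslo.
After move 3: Oslo -> Madrid. Alice is in Madrid.
After move 4: Madrid -> Oslo. Alice is in Oslo.
After move 5: Oslo -> Madrid. Alice is in Madrid.

Answer: Madrid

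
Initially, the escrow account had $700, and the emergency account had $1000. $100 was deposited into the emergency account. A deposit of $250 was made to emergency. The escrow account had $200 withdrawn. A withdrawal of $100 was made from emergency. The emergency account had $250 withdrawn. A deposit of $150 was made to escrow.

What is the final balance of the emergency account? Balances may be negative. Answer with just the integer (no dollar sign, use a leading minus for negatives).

Answer: 1000

Derivation:
Tracking account balances step by step:
Start: escrow=700, emergency=1000
Event 1 (deposit 100 to emergency): emergency: 1000 + 100 = 1100. Balances: escrow=700, emergency=1100
Event 2 (deposit 250 to emergency): emergency: 1100 + 250 = 1350. Balances: escrow=700, emergency=1350
Event 3 (withdraw 200 from escrow): escrow: 700 - 200 = 500. Balances: escrow=500, emergency=1350
Event 4 (withdraw 100 from emergency): emergency: 1350 - 100 = 1250. Balances: escrow=500, emergency=1250
Event 5 (withdraw 250 from emergency): emergency: 1250 - 250 = 1000. Balances: escrow=500, emergency=1000
Event 6 (deposit 150 to escrow): escrow: 500 + 150 = 650. Balances: escrow=650, emergency=1000

Final balance of emergency: 1000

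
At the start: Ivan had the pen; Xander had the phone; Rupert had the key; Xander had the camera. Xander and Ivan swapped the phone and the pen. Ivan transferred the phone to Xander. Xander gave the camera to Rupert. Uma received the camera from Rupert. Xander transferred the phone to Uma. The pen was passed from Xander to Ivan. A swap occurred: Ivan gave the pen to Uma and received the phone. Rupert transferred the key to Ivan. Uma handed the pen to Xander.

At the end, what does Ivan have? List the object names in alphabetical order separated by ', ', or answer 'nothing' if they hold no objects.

Answer: key, phone

Derivation:
Tracking all object holders:
Start: pen:Ivan, phone:Xander, key:Rupert, camera:Xander
Event 1 (swap phone<->pen: now phone:Ivan, pen:Xander). State: pen:Xander, phone:Ivan, key:Rupert, camera:Xander
Event 2 (give phone: Ivan -> Xander). State: pen:Xander, phone:Xander, key:Rupert, camera:Xander
Event 3 (give camera: Xander -> Rupert). State: pen:Xander, phone:Xander, key:Rupert, camera:Rupert
Event 4 (give camera: Rupert -> Uma). State: pen:Xander, phone:Xander, key:Rupert, camera:Uma
Event 5 (give phone: Xander -> Uma). State: pen:Xander, phone:Uma, key:Rupert, camera:Uma
Event 6 (give pen: Xander -> Ivan). State: pen:Ivan, phone:Uma, key:Rupert, camera:Uma
Event 7 (swap pen<->phone: now pen:Uma, phone:Ivan). State: pen:Uma, phone:Ivan, key:Rupert, camera:Uma
Event 8 (give key: Rupert -> Ivan). State: pen:Uma, phone:Ivan, key:Ivan, camera:Uma
Event 9 (give pen: Uma -> Xander). State: pen:Xander, phone:Ivan, key:Ivan, camera:Uma

Final state: pen:Xander, phone:Ivan, key:Ivan, camera:Uma
Ivan holds: key, phone.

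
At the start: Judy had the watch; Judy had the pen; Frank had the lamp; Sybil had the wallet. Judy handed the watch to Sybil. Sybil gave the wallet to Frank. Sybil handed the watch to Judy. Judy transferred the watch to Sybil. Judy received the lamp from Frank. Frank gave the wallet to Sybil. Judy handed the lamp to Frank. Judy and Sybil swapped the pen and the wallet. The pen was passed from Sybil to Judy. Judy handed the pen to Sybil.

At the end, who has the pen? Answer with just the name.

Answer: Sybil

Derivation:
Tracking all object holders:
Start: watch:Judy, pen:Judy, lamp:Frank, wallet:Sybil
Event 1 (give watch: Judy -> Sybil). State: watch:Sybil, pen:Judy, lamp:Frank, wallet:Sybil
Event 2 (give wallet: Sybil -> Frank). State: watch:Sybil, pen:Judy, lamp:Frank, wallet:Frank
Event 3 (give watch: Sybil -> Judy). State: watch:Judy, pen:Judy, lamp:Frank, wallet:Frank
Event 4 (give watch: Judy -> Sybil). State: watch:Sybil, pen:Judy, lamp:Frank, wallet:Frank
Event 5 (give lamp: Frank -> Judy). State: watch:Sybil, pen:Judy, lamp:Judy, wallet:Frank
Event 6 (give wallet: Frank -> Sybil). State: watch:Sybil, pen:Judy, lamp:Judy, wallet:Sybil
Event 7 (give lamp: Judy -> Frank). State: watch:Sybil, pen:Judy, lamp:Frank, wallet:Sybil
Event 8 (swap pen<->wallet: now pen:Sybil, wallet:Judy). State: watch:Sybil, pen:Sybil, lamp:Frank, wallet:Judy
Event 9 (give pen: Sybil -> Judy). State: watch:Sybil, pen:Judy, lamp:Frank, wallet:Judy
Event 10 (give pen: Judy -> Sybil). State: watch:Sybil, pen:Sybil, lamp:Frank, wallet:Judy

Final state: watch:Sybil, pen:Sybil, lamp:Frank, wallet:Judy
The pen is held by Sybil.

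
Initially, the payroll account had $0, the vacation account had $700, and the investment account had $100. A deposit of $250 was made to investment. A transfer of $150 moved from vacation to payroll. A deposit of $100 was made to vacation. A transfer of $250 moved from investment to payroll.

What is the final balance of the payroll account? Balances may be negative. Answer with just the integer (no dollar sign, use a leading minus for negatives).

Answer: 400

Derivation:
Tracking account balances step by step:
Start: payroll=0, vacation=700, investment=100
Event 1 (deposit 250 to investment): investment: 100 + 250 = 350. Balances: payroll=0, vacation=700, investment=350
Event 2 (transfer 150 vacation -> payroll): vacation: 700 - 150 = 550, payroll: 0 + 150 = 150. Balances: payroll=150, vacation=550, investment=350
Event 3 (deposit 100 to vacation): vacation: 550 + 100 = 650. Balances: payroll=150, vacation=650, investment=350
Event 4 (transfer 250 investment -> payroll): investment: 350 - 250 = 100, payroll: 150 + 250 = 400. Balances: payroll=400, vacation=650, investment=100

Final balance of payroll: 400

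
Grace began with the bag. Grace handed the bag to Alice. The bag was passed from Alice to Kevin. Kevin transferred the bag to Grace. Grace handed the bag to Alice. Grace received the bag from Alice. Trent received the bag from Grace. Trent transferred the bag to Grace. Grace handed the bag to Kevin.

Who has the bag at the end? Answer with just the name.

Answer: Kevin

Derivation:
Tracking the bag through each event:
Start: Grace has the bag.
After event 1: Alice has the bag.
After event 2: Kevin has the bag.
After event 3: Grace has the bag.
After event 4: Alice has the bag.
After event 5: Grace has the bag.
After event 6: Trent has the bag.
After event 7: Grace has the bag.
After event 8: Kevin has the bag.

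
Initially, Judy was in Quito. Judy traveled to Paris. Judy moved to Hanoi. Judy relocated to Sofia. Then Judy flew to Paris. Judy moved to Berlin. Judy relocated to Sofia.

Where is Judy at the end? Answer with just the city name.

Answer: Sofia

Derivation:
Tracking Judy's location:
Start: Judy is in Quito.
After move 1: Quito -> Paris. Judy is in Paris.
After move 2: Paris -> Hanoi. Judy is in Hanoi.
After move 3: Hanoi -> Sofia. Judy is in Sofia.
After move 4: Sofia -> Paris. Judy is in Paris.
After move 5: Paris -> Berlin. Judy is in Berlin.
After move 6: Berlin -> Sofia. Judy is in Sofia.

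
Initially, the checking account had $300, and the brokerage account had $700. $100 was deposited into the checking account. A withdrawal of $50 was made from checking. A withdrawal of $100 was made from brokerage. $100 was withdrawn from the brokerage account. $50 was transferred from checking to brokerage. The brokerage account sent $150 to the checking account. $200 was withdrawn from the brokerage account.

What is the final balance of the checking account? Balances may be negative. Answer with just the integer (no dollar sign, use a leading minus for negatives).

Tracking account balances step by step:
Start: checking=300, brokerage=700
Event 1 (deposit 100 to checking): checking: 300 + 100 = 400. Balances: checking=400, brokerage=700
Event 2 (withdraw 50 from checking): checking: 400 - 50 = 350. Balances: checking=350, brokerage=700
Event 3 (withdraw 100 from brokerage): brokerage: 700 - 100 = 600. Balances: checking=350, brokerage=600
Event 4 (withdraw 100 from brokerage): brokerage: 600 - 100 = 500. Balances: checking=350, brokerage=500
Event 5 (transfer 50 checking -> brokerage): checking: 350 - 50 = 300, brokerage: 500 + 50 = 550. Balances: checking=300, brokerage=550
Event 6 (transfer 150 brokerage -> checking): brokerage: 550 - 150 = 400, checking: 300 + 150 = 450. Balances: checking=450, brokerage=400
Event 7 (withdraw 200 from brokerage): brokerage: 400 - 200 = 200. Balances: checking=450, brokerage=200

Final balance of checking: 450

Answer: 450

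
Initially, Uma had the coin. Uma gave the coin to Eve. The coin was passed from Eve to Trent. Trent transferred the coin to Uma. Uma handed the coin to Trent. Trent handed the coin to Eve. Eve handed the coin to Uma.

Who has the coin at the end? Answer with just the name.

Answer: Uma

Derivation:
Tracking the coin through each event:
Start: Uma has the coin.
After event 1: Eve has the coin.
After event 2: Trent has the coin.
After event 3: Uma has the coin.
After event 4: Trent has the coin.
After event 5: Eve has the coin.
After event 6: Uma has the coin.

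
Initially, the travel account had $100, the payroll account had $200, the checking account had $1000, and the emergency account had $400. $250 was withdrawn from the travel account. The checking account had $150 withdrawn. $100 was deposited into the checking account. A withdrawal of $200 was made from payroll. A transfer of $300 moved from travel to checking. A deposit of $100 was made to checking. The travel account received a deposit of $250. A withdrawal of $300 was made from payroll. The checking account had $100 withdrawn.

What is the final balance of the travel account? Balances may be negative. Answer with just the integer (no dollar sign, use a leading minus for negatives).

Answer: -200

Derivation:
Tracking account balances step by step:
Start: travel=100, payroll=200, checking=1000, emergency=400
Event 1 (withdraw 250 from travel): travel: 100 - 250 = -150. Balances: travel=-150, payroll=200, checking=1000, emergency=400
Event 2 (withdraw 150 from checking): checking: 1000 - 150 = 850. Balances: travel=-150, payroll=200, checking=850, emergency=400
Event 3 (deposit 100 to checking): checking: 850 + 100 = 950. Balances: travel=-150, payroll=200, checking=950, emergency=400
Event 4 (withdraw 200 from payroll): payroll: 200 - 200 = 0. Balances: travel=-150, payroll=0, checking=950, emergency=400
Event 5 (transfer 300 travel -> checking): travel: -150 - 300 = -450, checking: 950 + 300 = 1250. Balances: travel=-450, payroll=0, checking=1250, emergency=400
Event 6 (deposit 100 to checking): checking: 1250 + 100 = 1350. Balances: travel=-450, payroll=0, checking=1350, emergency=400
Event 7 (deposit 250 to travel): travel: -450 + 250 = -200. Balances: travel=-200, payroll=0, checking=1350, emergency=400
Event 8 (withdraw 300 from payroll): payroll: 0 - 300 = -300. Balances: travel=-200, payroll=-300, checking=1350, emergency=400
Event 9 (withdraw 100 from checking): checking: 1350 - 100 = 1250. Balances: travel=-200, payroll=-300, checking=1250, emergency=400

Final balance of travel: -200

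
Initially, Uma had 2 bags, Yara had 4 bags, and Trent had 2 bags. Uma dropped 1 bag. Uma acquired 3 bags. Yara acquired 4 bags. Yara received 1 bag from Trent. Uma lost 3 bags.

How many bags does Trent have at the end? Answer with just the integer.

Tracking counts step by step:
Start: Uma=2, Yara=4, Trent=2
Event 1 (Uma -1): Uma: 2 -> 1. State: Uma=1, Yara=4, Trent=2
Event 2 (Uma +3): Uma: 1 -> 4. State: Uma=4, Yara=4, Trent=2
Event 3 (Yara +4): Yara: 4 -> 8. State: Uma=4, Yara=8, Trent=2
Event 4 (Trent -> Yara, 1): Trent: 2 -> 1, Yara: 8 -> 9. State: Uma=4, Yara=9, Trent=1
Event 5 (Uma -3): Uma: 4 -> 1. State: Uma=1, Yara=9, Trent=1

Trent's final count: 1

Answer: 1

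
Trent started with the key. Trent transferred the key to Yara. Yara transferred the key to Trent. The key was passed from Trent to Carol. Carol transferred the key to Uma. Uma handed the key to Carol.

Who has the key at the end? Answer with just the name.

Tracking the key through each event:
Start: Trent has the key.
After event 1: Yara has the key.
After event 2: Trent has the key.
After event 3: Carol has the key.
After event 4: Uma has the key.
After event 5: Carol has the key.

Answer: Carol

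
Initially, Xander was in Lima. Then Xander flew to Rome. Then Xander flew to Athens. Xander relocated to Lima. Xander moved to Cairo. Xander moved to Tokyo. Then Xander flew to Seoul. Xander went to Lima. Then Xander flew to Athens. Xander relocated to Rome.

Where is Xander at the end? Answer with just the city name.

Answer: Rome

Derivation:
Tracking Xander's location:
Start: Xander is in Lima.
After move 1: Lima -> Rome. Xander is in Rome.
After move 2: Rome -> Athens. Xander is in Athens.
After move 3: Athens -> Lima. Xander is in Lima.
After move 4: Lima -> Cairo. Xander is in Cairo.
After move 5: Cairo -> Tokyo. Xander is in Tokyo.
After move 6: Tokyo -> Seoul. Xander is in Seoul.
After move 7: Seoul -> Lima. Xander is in Lima.
After move 8: Lima -> Athens. Xander is in Athens.
After move 9: Athens -> Rome. Xander is in Rome.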